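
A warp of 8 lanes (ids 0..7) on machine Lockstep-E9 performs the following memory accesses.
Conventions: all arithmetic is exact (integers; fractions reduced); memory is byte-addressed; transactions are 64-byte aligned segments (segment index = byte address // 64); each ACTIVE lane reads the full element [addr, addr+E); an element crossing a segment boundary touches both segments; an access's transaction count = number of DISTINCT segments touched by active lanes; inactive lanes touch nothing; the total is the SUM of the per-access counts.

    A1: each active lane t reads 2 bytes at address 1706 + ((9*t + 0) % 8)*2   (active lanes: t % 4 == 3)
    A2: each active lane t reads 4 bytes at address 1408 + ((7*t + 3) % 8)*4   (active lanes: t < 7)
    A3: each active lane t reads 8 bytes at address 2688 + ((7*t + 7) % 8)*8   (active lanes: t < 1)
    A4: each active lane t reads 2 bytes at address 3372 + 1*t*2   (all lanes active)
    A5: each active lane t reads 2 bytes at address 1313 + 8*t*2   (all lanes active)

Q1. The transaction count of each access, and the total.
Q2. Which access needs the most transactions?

A1: 1 transaction
A2: 1 transaction
A3: 1 transaction
A4: 1 transaction
A5: 3 transactions

Answer: 1,1,1,1,3; total 7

Answer: A5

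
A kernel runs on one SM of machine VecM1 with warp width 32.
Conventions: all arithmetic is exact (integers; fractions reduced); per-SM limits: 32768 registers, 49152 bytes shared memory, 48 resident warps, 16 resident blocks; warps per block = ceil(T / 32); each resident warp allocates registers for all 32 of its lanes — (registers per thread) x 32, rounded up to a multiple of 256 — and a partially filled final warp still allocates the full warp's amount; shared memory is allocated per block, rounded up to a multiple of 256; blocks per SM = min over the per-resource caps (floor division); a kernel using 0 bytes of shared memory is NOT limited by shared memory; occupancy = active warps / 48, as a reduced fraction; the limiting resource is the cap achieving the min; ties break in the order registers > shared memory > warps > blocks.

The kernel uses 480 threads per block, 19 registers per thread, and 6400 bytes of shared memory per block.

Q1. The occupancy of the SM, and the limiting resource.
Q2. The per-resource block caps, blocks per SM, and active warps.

Answer: occupancy 5/8, limited by registers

registers: 2 blocks
shared memory: 7 blocks
warps: 3 blocks
blocks: 16 blocks

Answer: 2 blocks, 30 active warps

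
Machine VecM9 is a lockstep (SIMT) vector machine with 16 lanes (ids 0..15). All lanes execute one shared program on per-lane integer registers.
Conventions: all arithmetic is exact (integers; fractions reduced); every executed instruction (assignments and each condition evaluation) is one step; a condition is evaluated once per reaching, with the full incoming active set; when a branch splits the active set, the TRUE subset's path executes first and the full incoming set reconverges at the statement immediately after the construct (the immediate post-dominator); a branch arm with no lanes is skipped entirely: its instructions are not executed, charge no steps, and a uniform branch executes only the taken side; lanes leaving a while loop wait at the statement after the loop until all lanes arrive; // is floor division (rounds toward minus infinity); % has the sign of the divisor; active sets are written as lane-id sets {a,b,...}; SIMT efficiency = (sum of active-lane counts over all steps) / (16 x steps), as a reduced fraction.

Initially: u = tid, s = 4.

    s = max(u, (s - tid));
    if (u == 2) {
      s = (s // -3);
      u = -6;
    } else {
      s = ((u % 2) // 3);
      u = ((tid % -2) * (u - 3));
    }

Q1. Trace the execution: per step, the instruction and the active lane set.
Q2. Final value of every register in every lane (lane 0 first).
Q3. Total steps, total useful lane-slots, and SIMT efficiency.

step 0: s <- max(u, (s - tid))       {0,1,2,3,4,5,6,7,8,9,10,11,12,13,14,15}
step 1: eval (u == 2)                {0,1,2,3,4,5,6,7,8,9,10,11,12,13,14,15}
step 2: s <- (s // -3)               {2}
step 3: u <- -6                      {2}
step 4: s <- ((u % 2) // 3)          {0,1,3,4,5,6,7,8,9,10,11,12,13,14,15}
step 5: u <- ((tid % -2) * (u - 3))  {0,1,3,4,5,6,7,8,9,10,11,12,13,14,15}

Answer: 6 steps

u: 0,2,-6,0,0,-2,0,-4,0,-6,0,-8,0,-10,0,-12
s: 0,0,-1,0,0,0,0,0,0,0,0,0,0,0,0,0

steps = 6; useful = 64; efficiency = 64/96 = 2/3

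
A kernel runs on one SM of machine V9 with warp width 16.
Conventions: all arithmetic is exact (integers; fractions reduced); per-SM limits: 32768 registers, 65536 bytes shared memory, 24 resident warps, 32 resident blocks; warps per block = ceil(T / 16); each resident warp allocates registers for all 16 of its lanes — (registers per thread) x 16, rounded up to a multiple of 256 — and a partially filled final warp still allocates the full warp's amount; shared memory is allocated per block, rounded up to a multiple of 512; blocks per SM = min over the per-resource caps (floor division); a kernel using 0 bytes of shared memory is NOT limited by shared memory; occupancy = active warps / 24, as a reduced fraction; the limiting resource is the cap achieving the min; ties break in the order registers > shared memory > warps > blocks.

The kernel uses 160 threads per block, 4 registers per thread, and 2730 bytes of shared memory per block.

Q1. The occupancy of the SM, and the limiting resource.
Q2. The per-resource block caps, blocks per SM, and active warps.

Answer: occupancy 5/6, limited by warps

registers: 12 blocks
shared memory: 21 blocks
warps: 2 blocks
blocks: 32 blocks

Answer: 2 blocks, 20 active warps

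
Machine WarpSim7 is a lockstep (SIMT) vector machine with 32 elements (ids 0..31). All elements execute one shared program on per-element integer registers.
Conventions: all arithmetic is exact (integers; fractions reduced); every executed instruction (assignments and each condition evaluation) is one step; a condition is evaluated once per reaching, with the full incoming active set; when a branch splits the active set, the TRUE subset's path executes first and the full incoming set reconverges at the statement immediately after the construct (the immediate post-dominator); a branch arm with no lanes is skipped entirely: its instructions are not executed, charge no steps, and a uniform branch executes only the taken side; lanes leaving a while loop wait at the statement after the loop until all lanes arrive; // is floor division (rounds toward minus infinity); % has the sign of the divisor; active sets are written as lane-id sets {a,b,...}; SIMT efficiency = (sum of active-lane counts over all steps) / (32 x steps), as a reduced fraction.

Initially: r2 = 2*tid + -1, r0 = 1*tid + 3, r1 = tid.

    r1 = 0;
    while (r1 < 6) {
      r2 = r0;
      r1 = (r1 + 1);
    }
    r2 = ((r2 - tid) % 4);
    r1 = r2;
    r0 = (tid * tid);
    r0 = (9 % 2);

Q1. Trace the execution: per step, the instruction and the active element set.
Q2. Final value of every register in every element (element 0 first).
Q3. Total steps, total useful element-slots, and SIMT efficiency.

step 0: r1 <- 0                      {0,1,2,3,4,5,6,7,8,9,10,11,12,13,14,15,16,17,18,19,20,21,22,23,24,25,26,27,28,29,30,31}
step 1: eval (r1 < 6)                {0,1,2,3,4,5,6,7,8,9,10,11,12,13,14,15,16,17,18,19,20,21,22,23,24,25,26,27,28,29,30,31}
step 2: r2 <- r0                     {0,1,2,3,4,5,6,7,8,9,10,11,12,13,14,15,16,17,18,19,20,21,22,23,24,25,26,27,28,29,30,31}
step 3: r1 <- (r1 + 1)               {0,1,2,3,4,5,6,7,8,9,10,11,12,13,14,15,16,17,18,19,20,21,22,23,24,25,26,27,28,29,30,31}
step 4: eval (r1 < 6)                {0,1,2,3,4,5,6,7,8,9,10,11,12,13,14,15,16,17,18,19,20,21,22,23,24,25,26,27,28,29,30,31}
step 5: r2 <- r0                     {0,1,2,3,4,5,6,7,8,9,10,11,12,13,14,15,16,17,18,19,20,21,22,23,24,25,26,27,28,29,30,31}
step 6: r1 <- (r1 + 1)               {0,1,2,3,4,5,6,7,8,9,10,11,12,13,14,15,16,17,18,19,20,21,22,23,24,25,26,27,28,29,30,31}
step 7: eval (r1 < 6)                {0,1,2,3,4,5,6,7,8,9,10,11,12,13,14,15,16,17,18,19,20,21,22,23,24,25,26,27,28,29,30,31}
step 8: r2 <- r0                     {0,1,2,3,4,5,6,7,8,9,10,11,12,13,14,15,16,17,18,19,20,21,22,23,24,25,26,27,28,29,30,31}
step 9: r1 <- (r1 + 1)               {0,1,2,3,4,5,6,7,8,9,10,11,12,13,14,15,16,17,18,19,20,21,22,23,24,25,26,27,28,29,30,31}
step 10: eval (r1 < 6)                {0,1,2,3,4,5,6,7,8,9,10,11,12,13,14,15,16,17,18,19,20,21,22,23,24,25,26,27,28,29,30,31}
step 11: r2 <- r0                     {0,1,2,3,4,5,6,7,8,9,10,11,12,13,14,15,16,17,18,19,20,21,22,23,24,25,26,27,28,29,30,31}
step 12: r1 <- (r1 + 1)               {0,1,2,3,4,5,6,7,8,9,10,11,12,13,14,15,16,17,18,19,20,21,22,23,24,25,26,27,28,29,30,31}
step 13: eval (r1 < 6)                {0,1,2,3,4,5,6,7,8,9,10,11,12,13,14,15,16,17,18,19,20,21,22,23,24,25,26,27,28,29,30,31}
step 14: r2 <- r0                     {0,1,2,3,4,5,6,7,8,9,10,11,12,13,14,15,16,17,18,19,20,21,22,23,24,25,26,27,28,29,30,31}
step 15: r1 <- (r1 + 1)               {0,1,2,3,4,5,6,7,8,9,10,11,12,13,14,15,16,17,18,19,20,21,22,23,24,25,26,27,28,29,30,31}
step 16: eval (r1 < 6)                {0,1,2,3,4,5,6,7,8,9,10,11,12,13,14,15,16,17,18,19,20,21,22,23,24,25,26,27,28,29,30,31}
step 17: r2 <- r0                     {0,1,2,3,4,5,6,7,8,9,10,11,12,13,14,15,16,17,18,19,20,21,22,23,24,25,26,27,28,29,30,31}
step 18: r1 <- (r1 + 1)               {0,1,2,3,4,5,6,7,8,9,10,11,12,13,14,15,16,17,18,19,20,21,22,23,24,25,26,27,28,29,30,31}
step 19: eval (r1 < 6)                {0,1,2,3,4,5,6,7,8,9,10,11,12,13,14,15,16,17,18,19,20,21,22,23,24,25,26,27,28,29,30,31}
step 20: r2 <- ((r2 - tid) % 4)       {0,1,2,3,4,5,6,7,8,9,10,11,12,13,14,15,16,17,18,19,20,21,22,23,24,25,26,27,28,29,30,31}
step 21: r1 <- r2                     {0,1,2,3,4,5,6,7,8,9,10,11,12,13,14,15,16,17,18,19,20,21,22,23,24,25,26,27,28,29,30,31}
step 22: r0 <- (tid * tid)            {0,1,2,3,4,5,6,7,8,9,10,11,12,13,14,15,16,17,18,19,20,21,22,23,24,25,26,27,28,29,30,31}
step 23: r0 <- (9 % 2)                {0,1,2,3,4,5,6,7,8,9,10,11,12,13,14,15,16,17,18,19,20,21,22,23,24,25,26,27,28,29,30,31}

Answer: 24 steps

r2: 3,3,3,3,3,3,3,3,3,3,3,3,3,3,3,3,3,3,3,3,3,3,3,3,3,3,3,3,3,3,3,3
r0: 1,1,1,1,1,1,1,1,1,1,1,1,1,1,1,1,1,1,1,1,1,1,1,1,1,1,1,1,1,1,1,1
r1: 3,3,3,3,3,3,3,3,3,3,3,3,3,3,3,3,3,3,3,3,3,3,3,3,3,3,3,3,3,3,3,3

steps = 24; useful = 768; efficiency = 768/768 = 1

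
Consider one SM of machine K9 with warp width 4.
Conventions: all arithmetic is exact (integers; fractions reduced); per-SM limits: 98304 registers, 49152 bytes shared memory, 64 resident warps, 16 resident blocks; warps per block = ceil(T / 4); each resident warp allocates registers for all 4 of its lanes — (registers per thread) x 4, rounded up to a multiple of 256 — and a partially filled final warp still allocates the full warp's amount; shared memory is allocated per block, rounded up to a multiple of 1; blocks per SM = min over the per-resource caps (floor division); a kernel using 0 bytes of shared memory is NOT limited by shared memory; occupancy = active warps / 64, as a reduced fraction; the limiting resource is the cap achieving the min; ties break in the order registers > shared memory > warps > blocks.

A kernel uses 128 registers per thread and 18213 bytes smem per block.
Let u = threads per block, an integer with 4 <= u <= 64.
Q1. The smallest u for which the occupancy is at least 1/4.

Answer: u = 29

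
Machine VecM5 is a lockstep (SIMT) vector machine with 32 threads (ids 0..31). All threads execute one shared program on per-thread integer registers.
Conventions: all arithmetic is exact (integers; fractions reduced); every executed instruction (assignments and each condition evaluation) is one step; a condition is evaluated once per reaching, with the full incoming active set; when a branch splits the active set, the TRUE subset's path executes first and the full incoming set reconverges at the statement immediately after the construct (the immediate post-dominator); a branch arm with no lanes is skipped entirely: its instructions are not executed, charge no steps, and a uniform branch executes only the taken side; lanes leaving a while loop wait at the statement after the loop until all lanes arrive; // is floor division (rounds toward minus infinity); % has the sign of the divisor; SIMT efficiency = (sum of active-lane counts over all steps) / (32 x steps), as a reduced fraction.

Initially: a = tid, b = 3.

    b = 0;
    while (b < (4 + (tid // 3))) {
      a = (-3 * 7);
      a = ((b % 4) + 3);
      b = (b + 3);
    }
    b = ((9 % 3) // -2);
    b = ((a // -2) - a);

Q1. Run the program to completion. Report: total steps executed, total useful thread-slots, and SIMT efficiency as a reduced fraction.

Answer: 24 steps, 552 useful, 23/32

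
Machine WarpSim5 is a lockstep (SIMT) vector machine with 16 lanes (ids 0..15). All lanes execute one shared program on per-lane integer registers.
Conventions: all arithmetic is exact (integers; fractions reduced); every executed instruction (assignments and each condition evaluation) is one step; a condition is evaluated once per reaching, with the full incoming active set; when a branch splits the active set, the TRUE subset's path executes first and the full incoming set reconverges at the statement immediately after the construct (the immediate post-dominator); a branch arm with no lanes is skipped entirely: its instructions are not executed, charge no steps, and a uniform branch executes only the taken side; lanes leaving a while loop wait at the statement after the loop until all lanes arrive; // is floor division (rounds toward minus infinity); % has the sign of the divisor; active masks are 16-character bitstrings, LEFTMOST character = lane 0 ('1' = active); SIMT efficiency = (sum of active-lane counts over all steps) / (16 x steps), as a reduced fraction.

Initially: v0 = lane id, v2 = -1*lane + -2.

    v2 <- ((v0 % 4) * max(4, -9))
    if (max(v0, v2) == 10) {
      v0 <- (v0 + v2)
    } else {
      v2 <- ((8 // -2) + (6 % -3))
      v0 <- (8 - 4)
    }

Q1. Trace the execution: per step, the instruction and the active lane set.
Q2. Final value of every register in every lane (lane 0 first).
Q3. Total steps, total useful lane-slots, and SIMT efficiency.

step 0: v2 <- ((v0 % 4) * max(4, -9)) 1111111111111111
step 1: eval (max(v0, v2) == 10)     1111111111111111
step 2: v0 <- (v0 + v2)              0000000000100000
step 3: v2 <- ((8 // -2) + (6 % -3)) 1111111111011111
step 4: v0 <- (8 - 4)                1111111111011111

Answer: 5 steps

v0: 4,4,4,4,4,4,4,4,4,4,18,4,4,4,4,4
v2: -4,-4,-4,-4,-4,-4,-4,-4,-4,-4,8,-4,-4,-4,-4,-4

steps = 5; useful = 63; efficiency = 63/80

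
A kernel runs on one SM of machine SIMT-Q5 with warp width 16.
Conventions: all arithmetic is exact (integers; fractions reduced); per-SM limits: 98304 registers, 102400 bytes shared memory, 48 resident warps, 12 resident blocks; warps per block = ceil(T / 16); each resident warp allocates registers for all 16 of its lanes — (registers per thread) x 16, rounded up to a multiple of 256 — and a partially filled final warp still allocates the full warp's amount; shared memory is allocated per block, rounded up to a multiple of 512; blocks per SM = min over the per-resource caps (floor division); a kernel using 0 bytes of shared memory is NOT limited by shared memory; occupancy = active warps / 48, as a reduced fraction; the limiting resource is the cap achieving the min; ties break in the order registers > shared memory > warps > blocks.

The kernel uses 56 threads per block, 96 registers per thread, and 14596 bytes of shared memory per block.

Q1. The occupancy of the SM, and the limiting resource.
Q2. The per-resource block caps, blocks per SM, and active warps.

Answer: occupancy 1/2, limited by shared memory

registers: 16 blocks
shared memory: 6 blocks
warps: 12 blocks
blocks: 12 blocks

Answer: 6 blocks, 24 active warps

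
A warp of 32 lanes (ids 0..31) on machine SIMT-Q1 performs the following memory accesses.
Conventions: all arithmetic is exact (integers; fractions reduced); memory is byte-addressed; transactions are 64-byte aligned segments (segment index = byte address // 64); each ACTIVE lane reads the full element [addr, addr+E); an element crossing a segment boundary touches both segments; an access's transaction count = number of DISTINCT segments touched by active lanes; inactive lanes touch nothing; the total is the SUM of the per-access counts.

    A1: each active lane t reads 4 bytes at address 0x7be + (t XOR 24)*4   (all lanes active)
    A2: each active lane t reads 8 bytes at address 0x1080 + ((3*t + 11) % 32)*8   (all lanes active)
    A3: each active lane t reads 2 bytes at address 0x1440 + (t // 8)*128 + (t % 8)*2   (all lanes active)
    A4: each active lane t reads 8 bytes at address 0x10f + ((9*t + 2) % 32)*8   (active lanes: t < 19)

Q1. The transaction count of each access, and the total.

A1: 3 transactions
A2: 4 transactions
A3: 4 transactions
A4: 4 transactions

Answer: 3,4,4,4; total 15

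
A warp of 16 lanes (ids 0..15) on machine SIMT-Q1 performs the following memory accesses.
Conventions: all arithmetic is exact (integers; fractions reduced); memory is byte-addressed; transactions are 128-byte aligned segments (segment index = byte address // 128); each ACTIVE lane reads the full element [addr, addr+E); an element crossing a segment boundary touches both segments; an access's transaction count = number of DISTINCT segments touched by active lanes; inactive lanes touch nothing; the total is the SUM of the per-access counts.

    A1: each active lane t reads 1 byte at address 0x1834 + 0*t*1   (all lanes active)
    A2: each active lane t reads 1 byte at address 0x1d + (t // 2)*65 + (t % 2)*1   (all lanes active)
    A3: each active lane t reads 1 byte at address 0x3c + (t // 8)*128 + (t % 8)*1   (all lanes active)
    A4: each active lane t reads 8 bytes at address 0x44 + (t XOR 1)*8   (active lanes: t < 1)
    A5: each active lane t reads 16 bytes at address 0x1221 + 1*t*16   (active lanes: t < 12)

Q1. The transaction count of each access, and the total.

A1: 1 transaction
A2: 4 transactions
A3: 2 transactions
A4: 1 transaction
A5: 2 transactions

Answer: 1,4,2,1,2; total 10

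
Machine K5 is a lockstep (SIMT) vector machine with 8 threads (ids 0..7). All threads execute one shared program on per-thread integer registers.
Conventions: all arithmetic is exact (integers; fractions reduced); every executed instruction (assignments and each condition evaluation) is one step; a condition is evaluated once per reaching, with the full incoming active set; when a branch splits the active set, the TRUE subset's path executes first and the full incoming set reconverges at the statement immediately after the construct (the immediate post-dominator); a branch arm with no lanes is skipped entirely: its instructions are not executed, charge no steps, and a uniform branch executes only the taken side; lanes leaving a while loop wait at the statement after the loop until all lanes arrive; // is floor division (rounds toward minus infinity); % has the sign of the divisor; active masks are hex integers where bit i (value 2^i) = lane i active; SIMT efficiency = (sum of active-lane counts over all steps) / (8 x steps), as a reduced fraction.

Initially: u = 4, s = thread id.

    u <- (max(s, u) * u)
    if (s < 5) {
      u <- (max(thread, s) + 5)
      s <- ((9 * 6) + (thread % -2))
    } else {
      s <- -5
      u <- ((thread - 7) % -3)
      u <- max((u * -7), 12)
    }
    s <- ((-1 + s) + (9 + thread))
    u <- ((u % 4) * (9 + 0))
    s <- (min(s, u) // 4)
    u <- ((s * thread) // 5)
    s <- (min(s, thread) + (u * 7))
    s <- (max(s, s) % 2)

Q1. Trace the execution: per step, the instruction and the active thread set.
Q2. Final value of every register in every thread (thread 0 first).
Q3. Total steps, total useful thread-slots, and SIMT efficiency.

step 0: u <- (max(s, u) * u)         0xff
step 1: eval (s < 5)                 0xff
step 2: u <- (max(thread, s) + 5)    0x1f
step 3: s <- ((9 * 6) + (thread % -2)) 0x1f
step 4: s <- -5                      0xe0
step 5: u <- ((thread - 7) % -3)     0xe0
step 6: u <- max((u * -7), 12)       0xe0
step 7: s <- ((-1 + s) + (9 + thread)) 0xff
step 8: u <- ((u % 4) * (9 + 0))     0xff
step 9: s <- (min(s, u) // 4)        0xff
step 10: u <- ((s * thread) // 5)     0xff
step 11: s <- (min(s, thread) + (u * 7)) 0xff
step 12: s <- (max(s, s) % 2)         0xff

Answer: 13 steps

u: 0,0,2,0,1,2,0,0
s: 0,1,0,0,1,0,0,0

steps = 13; useful = 83; efficiency = 83/104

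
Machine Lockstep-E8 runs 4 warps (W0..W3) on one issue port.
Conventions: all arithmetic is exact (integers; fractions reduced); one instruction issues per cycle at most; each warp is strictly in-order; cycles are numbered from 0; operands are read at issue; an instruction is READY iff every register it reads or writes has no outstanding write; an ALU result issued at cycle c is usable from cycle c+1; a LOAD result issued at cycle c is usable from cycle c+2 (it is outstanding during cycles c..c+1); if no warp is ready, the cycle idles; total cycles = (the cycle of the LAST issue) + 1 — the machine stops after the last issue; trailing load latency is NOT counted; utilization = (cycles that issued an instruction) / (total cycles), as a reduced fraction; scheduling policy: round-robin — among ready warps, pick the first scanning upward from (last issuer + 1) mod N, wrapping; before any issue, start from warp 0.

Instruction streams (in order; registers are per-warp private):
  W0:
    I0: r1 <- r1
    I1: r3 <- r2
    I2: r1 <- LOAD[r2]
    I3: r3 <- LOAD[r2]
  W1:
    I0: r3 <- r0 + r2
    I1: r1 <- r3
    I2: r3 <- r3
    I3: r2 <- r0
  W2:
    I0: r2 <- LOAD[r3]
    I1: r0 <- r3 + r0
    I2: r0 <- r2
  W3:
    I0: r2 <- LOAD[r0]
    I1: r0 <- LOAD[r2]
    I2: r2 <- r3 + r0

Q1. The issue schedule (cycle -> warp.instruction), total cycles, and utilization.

cycle 0: W0.I0
cycle 1: W1.I0
cycle 2: W2.I0
cycle 3: W3.I0
cycle 4: W0.I1
cycle 5: W1.I1
cycle 6: W2.I1
cycle 7: W3.I1
cycle 8: W0.I2
cycle 9: W1.I2
cycle 10: W2.I2
cycle 11: W3.I2
cycle 12: W0.I3
cycle 13: W1.I3

Answer: 14 cycles, utilization 1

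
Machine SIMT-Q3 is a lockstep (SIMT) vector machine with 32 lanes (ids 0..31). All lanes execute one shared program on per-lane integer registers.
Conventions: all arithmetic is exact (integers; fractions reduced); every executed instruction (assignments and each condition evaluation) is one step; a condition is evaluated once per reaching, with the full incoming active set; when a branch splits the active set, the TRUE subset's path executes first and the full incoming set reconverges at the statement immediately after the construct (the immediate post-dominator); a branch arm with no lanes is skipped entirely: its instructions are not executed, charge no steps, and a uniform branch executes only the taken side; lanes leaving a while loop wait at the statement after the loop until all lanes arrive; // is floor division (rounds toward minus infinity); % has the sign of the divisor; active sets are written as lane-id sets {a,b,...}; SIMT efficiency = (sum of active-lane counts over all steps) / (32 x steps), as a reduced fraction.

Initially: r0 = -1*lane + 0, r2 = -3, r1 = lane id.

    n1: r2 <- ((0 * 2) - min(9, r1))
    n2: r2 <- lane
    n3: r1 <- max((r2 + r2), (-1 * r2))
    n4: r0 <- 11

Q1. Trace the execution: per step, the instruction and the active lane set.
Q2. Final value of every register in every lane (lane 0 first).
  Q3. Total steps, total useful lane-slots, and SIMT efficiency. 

step 0: r2 <- ((0 * 2) - min(9, r1)) {0,1,2,3,4,5,6,7,8,9,10,11,12,13,14,15,16,17,18,19,20,21,22,23,24,25,26,27,28,29,30,31}
step 1: r2 <- lane                   {0,1,2,3,4,5,6,7,8,9,10,11,12,13,14,15,16,17,18,19,20,21,22,23,24,25,26,27,28,29,30,31}
step 2: r1 <- max((r2 + r2), (-1 * r2)) {0,1,2,3,4,5,6,7,8,9,10,11,12,13,14,15,16,17,18,19,20,21,22,23,24,25,26,27,28,29,30,31}
step 3: r0 <- 11                     {0,1,2,3,4,5,6,7,8,9,10,11,12,13,14,15,16,17,18,19,20,21,22,23,24,25,26,27,28,29,30,31}

Answer: 4 steps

r0: 11,11,11,11,11,11,11,11,11,11,11,11,11,11,11,11,11,11,11,11,11,11,11,11,11,11,11,11,11,11,11,11
r2: 0,1,2,3,4,5,6,7,8,9,10,11,12,13,14,15,16,17,18,19,20,21,22,23,24,25,26,27,28,29,30,31
r1: 0,2,4,6,8,10,12,14,16,18,20,22,24,26,28,30,32,34,36,38,40,42,44,46,48,50,52,54,56,58,60,62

steps = 4; useful = 128; efficiency = 128/128 = 1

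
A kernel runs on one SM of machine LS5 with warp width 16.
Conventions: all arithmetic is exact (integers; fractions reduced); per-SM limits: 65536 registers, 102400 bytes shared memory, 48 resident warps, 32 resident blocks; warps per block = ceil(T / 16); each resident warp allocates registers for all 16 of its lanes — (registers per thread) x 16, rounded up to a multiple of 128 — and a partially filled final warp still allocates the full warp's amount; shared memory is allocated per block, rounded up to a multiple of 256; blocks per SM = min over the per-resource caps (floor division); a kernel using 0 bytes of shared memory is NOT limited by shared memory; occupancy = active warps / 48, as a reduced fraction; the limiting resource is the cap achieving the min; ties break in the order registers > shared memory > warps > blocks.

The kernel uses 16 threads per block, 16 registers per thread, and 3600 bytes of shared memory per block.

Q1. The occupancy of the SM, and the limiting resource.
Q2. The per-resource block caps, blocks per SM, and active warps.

Answer: occupancy 13/24, limited by shared memory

registers: 256 blocks
shared memory: 26 blocks
warps: 48 blocks
blocks: 32 blocks

Answer: 26 blocks, 26 active warps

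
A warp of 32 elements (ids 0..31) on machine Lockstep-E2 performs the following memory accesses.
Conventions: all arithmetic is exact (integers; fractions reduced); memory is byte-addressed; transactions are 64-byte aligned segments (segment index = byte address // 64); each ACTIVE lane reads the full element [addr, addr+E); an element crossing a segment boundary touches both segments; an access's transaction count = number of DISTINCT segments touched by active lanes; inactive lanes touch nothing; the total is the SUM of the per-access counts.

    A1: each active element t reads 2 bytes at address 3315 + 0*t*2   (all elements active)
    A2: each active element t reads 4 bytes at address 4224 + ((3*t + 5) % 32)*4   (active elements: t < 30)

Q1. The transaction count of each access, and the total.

A1: 1 transaction
A2: 2 transactions

Answer: 1,2; total 3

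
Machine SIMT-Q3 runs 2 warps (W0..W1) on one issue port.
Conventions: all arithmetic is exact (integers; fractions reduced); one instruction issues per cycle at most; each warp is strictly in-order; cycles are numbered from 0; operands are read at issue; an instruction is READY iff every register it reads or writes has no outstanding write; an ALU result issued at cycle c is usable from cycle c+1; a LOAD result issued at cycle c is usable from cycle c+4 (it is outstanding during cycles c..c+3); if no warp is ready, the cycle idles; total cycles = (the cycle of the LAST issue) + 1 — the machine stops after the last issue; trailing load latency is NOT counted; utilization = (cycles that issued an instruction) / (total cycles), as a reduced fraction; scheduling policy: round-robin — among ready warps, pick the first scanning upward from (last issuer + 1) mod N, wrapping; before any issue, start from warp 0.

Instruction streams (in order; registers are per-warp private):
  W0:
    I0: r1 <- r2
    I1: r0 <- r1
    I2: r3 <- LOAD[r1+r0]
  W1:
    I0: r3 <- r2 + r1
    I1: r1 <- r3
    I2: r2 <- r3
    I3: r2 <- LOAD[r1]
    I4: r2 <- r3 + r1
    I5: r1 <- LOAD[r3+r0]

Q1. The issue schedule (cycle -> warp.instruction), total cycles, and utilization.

cycle 0: W0.I0
cycle 1: W1.I0
cycle 2: W0.I1
cycle 3: W1.I1
cycle 4: W0.I2
cycle 5: W1.I2
cycle 6: W1.I3
cycle 7: idle
cycle 8: idle
cycle 9: idle
cycle 10: W1.I4
cycle 11: W1.I5

Answer: 12 cycles, utilization 3/4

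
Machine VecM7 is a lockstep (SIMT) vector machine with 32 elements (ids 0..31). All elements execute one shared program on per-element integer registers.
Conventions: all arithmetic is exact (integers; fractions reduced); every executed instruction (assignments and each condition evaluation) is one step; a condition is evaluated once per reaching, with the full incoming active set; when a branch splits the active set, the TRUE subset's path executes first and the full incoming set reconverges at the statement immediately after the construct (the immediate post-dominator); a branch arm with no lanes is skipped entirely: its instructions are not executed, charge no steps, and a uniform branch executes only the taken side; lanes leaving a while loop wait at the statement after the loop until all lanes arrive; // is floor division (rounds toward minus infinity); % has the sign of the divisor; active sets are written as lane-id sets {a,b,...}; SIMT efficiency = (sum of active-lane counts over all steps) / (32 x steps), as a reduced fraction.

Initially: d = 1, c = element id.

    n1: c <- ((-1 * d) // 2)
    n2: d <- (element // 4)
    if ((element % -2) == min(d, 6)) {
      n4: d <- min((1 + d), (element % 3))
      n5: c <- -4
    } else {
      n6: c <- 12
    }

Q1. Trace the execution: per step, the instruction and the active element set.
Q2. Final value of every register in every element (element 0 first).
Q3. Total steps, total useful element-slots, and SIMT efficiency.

step 0: c <- ((-1 * d) // 2)         {0,1,2,3,4,5,6,7,8,9,10,11,12,13,14,15,16,17,18,19,20,21,22,23,24,25,26,27,28,29,30,31}
step 1: d <- (element // 4)          {0,1,2,3,4,5,6,7,8,9,10,11,12,13,14,15,16,17,18,19,20,21,22,23,24,25,26,27,28,29,30,31}
step 2: eval ((element % -2) == min(d, 6)) {0,1,2,3,4,5,6,7,8,9,10,11,12,13,14,15,16,17,18,19,20,21,22,23,24,25,26,27,28,29,30,31}
step 3: d <- min((1 + d), (element % 3)) {0,2}
step 4: c <- -4                      {0,2}
step 5: c <- 12                      {1,3,4,5,6,7,8,9,10,11,12,13,14,15,16,17,18,19,20,21,22,23,24,25,26,27,28,29,30,31}

Answer: 6 steps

d: 0,0,1,0,1,1,1,1,2,2,2,2,3,3,3,3,4,4,4,4,5,5,5,5,6,6,6,6,7,7,7,7
c: -4,12,-4,12,12,12,12,12,12,12,12,12,12,12,12,12,12,12,12,12,12,12,12,12,12,12,12,12,12,12,12,12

steps = 6; useful = 130; efficiency = 130/192 = 65/96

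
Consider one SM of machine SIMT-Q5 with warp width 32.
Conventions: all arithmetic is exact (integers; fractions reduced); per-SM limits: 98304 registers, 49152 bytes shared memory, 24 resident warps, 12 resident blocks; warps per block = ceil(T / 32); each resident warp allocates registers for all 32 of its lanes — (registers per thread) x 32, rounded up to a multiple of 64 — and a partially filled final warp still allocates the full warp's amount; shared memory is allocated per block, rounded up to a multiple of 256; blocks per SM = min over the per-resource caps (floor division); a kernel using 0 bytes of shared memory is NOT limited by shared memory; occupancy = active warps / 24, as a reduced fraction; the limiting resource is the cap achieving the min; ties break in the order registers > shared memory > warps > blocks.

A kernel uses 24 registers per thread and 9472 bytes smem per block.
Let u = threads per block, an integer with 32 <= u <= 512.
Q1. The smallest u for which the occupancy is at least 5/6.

Answer: u = 97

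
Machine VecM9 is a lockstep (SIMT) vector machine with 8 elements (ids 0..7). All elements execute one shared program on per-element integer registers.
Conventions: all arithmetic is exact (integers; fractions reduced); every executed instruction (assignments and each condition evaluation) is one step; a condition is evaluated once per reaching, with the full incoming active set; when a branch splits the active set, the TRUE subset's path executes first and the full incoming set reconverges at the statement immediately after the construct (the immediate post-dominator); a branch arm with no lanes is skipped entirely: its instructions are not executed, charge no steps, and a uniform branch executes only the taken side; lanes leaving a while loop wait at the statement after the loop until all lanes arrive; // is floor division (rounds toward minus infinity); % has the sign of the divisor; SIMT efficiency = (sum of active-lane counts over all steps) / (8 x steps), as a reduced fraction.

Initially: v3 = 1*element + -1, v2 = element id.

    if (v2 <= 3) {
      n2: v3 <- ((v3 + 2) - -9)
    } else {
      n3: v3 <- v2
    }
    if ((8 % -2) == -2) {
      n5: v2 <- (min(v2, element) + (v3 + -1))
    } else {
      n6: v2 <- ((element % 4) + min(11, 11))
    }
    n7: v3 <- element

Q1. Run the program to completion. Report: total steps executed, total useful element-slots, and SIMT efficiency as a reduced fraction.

Answer: 6 steps, 40 useful, 5/6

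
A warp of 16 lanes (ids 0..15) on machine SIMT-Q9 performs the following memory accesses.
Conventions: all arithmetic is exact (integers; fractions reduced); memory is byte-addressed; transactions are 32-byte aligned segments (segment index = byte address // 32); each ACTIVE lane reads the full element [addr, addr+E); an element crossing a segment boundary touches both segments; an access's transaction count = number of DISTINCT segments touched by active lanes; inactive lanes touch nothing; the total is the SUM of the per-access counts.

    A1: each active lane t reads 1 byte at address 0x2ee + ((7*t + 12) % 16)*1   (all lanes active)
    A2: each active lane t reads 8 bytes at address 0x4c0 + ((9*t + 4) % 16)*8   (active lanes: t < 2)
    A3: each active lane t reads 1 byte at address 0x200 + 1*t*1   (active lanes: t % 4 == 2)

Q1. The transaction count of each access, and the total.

A1: 1 transaction
A2: 2 transactions
A3: 1 transaction

Answer: 1,2,1; total 4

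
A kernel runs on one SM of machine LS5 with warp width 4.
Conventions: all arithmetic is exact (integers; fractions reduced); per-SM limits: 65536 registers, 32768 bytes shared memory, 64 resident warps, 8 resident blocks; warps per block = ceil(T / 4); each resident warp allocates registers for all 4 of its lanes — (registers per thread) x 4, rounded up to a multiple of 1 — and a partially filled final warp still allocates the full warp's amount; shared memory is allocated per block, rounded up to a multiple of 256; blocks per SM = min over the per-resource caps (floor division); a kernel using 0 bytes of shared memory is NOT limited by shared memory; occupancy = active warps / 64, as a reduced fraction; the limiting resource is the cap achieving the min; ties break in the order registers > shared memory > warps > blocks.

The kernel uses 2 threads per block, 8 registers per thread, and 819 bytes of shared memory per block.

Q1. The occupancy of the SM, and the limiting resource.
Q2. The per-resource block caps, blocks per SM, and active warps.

Answer: occupancy 1/8, limited by blocks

registers: 2048 blocks
shared memory: 32 blocks
warps: 64 blocks
blocks: 8 blocks

Answer: 8 blocks, 8 active warps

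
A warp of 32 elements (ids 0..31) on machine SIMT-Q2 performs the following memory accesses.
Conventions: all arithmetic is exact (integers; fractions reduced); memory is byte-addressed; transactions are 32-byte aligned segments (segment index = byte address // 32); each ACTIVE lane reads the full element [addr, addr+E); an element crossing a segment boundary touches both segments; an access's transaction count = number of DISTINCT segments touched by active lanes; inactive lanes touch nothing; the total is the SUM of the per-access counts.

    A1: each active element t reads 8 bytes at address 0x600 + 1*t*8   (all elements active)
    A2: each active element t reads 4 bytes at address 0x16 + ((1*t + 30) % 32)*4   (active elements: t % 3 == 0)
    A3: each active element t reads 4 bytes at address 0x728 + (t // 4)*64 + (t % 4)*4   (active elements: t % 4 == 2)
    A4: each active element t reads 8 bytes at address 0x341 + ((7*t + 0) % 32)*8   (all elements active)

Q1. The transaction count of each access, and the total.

A1: 8 transactions
A2: 5 transactions
A3: 8 transactions
A4: 9 transactions

Answer: 8,5,8,9; total 30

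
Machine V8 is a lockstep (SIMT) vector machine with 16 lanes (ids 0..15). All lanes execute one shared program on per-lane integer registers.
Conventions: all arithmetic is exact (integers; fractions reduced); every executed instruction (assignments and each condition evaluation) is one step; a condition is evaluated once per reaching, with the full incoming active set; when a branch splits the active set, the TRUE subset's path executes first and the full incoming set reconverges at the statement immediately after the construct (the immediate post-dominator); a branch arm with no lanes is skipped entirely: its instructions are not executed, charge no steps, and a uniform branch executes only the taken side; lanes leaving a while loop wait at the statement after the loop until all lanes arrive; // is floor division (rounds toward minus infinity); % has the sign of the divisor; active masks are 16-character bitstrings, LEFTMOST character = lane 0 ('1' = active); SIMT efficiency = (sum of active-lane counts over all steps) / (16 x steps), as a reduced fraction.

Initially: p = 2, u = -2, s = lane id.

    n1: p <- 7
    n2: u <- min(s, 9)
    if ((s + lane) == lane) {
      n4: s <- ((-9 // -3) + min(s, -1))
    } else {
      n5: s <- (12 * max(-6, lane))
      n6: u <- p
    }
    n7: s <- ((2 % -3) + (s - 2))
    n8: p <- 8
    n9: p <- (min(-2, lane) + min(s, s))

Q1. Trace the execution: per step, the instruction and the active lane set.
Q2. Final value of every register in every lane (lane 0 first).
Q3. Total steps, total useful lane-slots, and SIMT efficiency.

step 0: p <- 7                       1111111111111111
step 1: u <- min(s, 9)               1111111111111111
step 2: eval ((s + lane) == lane)    1111111111111111
step 3: s <- ((-9 // -3) + min(s, -1)) 1000000000000000
step 4: s <- (12 * max(-6, lane))    0111111111111111
step 5: u <- p                       0111111111111111
step 6: s <- ((2 % -3) + (s - 2))    1111111111111111
step 7: p <- 8                       1111111111111111
step 8: p <- (min(-2, lane) + min(s, s)) 1111111111111111

Answer: 9 steps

p: -3,7,19,31,43,55,67,79,91,103,115,127,139,151,163,175
u: 0,7,7,7,7,7,7,7,7,7,7,7,7,7,7,7
s: -1,9,21,33,45,57,69,81,93,105,117,129,141,153,165,177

steps = 9; useful = 127; efficiency = 127/144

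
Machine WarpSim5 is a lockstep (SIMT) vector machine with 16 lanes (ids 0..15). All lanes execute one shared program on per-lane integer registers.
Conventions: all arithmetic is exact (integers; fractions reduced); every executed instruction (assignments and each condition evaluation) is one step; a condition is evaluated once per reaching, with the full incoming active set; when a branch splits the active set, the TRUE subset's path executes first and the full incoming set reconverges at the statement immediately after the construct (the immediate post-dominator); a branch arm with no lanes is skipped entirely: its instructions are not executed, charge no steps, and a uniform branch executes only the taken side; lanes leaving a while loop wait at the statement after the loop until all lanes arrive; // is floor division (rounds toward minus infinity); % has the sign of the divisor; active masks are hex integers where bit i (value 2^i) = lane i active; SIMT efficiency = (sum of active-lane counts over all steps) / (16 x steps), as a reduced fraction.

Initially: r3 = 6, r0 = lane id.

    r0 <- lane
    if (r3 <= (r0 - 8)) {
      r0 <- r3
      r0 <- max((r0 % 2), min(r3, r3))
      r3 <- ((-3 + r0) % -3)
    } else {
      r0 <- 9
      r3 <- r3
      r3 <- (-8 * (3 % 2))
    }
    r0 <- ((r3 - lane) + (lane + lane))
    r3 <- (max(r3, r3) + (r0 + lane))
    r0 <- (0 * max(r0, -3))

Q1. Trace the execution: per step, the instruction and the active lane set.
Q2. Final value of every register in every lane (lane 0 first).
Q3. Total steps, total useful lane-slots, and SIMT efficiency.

step 0: r0 <- lane                   0xffff
step 1: eval (r3 <= (r0 - 8))        0xffff
step 2: r0 <- r3                     0xc000
step 3: r0 <- max((r0 % 2), min(r3, r3)) 0xc000
step 4: r3 <- ((-3 + r0) % -3)       0xc000
step 5: r0 <- 9                      0x3fff
step 6: r3 <- r3                     0x3fff
step 7: r3 <- (-8 * (3 % 2))         0x3fff
step 8: r0 <- ((r3 - lane) + (lane + lane)) 0xffff
step 9: r3 <- (max(r3, r3) + (r0 + lane)) 0xffff
step 10: r0 <- (0 * max(r0, -3))      0xffff

Answer: 11 steps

r3: -16,-14,-12,-10,-8,-6,-4,-2,0,2,4,6,8,10,28,30
r0: 0,0,0,0,0,0,0,0,0,0,0,0,0,0,0,0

steps = 11; useful = 128; efficiency = 128/176 = 8/11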